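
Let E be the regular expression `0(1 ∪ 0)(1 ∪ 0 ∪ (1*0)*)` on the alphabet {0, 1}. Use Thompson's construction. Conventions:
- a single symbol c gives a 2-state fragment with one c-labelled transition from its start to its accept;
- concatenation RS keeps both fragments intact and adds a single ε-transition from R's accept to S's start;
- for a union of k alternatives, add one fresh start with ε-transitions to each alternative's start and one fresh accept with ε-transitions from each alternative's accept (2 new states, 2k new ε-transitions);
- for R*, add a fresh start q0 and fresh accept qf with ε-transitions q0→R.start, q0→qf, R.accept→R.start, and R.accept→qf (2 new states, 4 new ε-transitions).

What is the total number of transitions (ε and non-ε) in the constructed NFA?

28

Building bottom-up:
Each of the 7 symbol leaves contributes 1 transition (1 symbol, 0 ε).
  1 ∪ 0 → 6 transitions (2 symbol, 4 ε)
  1* → 5 transitions (1 symbol, 4 ε)
  1*0 → 7 transitions (2 symbol, 5 ε)
  (1*0)* → 11 transitions (2 symbol, 9 ε)
  1 ∪ 0 ∪ (1*0)* → 19 transitions (4 symbol, 15 ε)
  0(1 ∪ 0)(1 ∪ 0 ∪ (1*0)*) → 28 transitions (7 symbol, 21 ε)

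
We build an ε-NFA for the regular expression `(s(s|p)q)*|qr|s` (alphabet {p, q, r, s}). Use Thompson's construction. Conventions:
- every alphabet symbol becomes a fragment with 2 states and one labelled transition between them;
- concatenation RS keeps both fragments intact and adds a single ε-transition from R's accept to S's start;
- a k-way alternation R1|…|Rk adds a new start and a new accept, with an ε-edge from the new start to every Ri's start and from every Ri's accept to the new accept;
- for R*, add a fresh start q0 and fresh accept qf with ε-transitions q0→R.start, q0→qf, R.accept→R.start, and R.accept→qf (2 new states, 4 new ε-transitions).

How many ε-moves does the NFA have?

Recursing over subexpressions:
Each of the 7 symbol leaves contributes 0 ε-transitions.
  s|p = 4 ε-transitions
  s(s|p)q = 6 ε-transitions
  (s(s|p)q)* = 10 ε-transitions
  qr = 1 ε-transition
  (s(s|p)q)*|qr|s = 17 ε-transitions

17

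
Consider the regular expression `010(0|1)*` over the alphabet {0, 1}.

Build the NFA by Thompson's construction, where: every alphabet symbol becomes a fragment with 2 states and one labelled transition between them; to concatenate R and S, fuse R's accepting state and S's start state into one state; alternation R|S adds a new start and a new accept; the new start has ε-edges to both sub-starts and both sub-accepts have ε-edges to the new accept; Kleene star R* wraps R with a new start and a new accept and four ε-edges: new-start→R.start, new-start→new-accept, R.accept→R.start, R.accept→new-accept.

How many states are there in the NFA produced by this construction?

Bottom-up over the parse tree:
Each of the 5 symbol leaves contributes a 2-state fragment.
  0|1 — 6 states
  (0|1)* — 8 states
  010(0|1)* — 11 states

11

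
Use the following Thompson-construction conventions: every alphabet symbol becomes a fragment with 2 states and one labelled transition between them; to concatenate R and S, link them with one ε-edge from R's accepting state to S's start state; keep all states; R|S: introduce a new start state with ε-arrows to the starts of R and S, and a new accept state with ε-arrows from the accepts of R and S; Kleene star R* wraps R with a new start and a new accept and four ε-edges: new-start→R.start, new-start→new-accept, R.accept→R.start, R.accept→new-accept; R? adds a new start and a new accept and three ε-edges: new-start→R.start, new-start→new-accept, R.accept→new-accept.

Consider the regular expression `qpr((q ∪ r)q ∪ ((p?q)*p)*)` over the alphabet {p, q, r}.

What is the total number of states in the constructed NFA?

28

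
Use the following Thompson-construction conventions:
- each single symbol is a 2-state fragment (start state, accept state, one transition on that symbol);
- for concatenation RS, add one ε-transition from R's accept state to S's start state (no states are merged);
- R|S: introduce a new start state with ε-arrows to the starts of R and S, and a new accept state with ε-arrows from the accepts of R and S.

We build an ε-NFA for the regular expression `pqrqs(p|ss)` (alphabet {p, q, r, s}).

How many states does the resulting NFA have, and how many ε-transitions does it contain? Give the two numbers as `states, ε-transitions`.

Building bottom-up:
Each of the 8 symbol leaves contributes 2 states and 0 ε-transitions.
  ss → 4 states, 1 ε-transition
  p|ss → 8 states, 5 ε-transitions
  pqrqs(p|ss) → 18 states, 10 ε-transitions

18, 10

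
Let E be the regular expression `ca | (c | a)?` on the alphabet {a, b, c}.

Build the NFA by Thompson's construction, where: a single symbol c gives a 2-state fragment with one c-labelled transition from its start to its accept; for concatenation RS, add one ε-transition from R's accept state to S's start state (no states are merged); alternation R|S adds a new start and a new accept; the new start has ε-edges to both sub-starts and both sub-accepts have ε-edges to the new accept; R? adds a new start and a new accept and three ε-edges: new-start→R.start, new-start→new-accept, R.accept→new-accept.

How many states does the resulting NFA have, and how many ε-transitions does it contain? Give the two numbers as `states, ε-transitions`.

14, 12

Recursing over subexpressions:
Each of the 4 symbol leaves contributes 2 states and 0 ε-transitions.
  ca — 4 states, 1 ε-transition
  c | a — 6 states, 4 ε-transitions
  (c | a)? — 8 states, 7 ε-transitions
  ca | (c | a)? — 14 states, 12 ε-transitions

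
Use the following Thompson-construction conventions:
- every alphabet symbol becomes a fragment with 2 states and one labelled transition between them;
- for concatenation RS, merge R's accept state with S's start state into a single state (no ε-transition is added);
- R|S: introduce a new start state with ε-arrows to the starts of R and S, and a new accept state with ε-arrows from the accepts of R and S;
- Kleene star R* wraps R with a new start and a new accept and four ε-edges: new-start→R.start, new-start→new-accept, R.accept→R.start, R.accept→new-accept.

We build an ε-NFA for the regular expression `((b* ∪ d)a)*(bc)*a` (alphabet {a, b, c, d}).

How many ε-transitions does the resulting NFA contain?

16

Bottom-up over the parse tree:
Each of the 6 symbol leaves contributes 0 ε-transitions.
  b* — 4 ε-transitions
  b* ∪ d — 8 ε-transitions
  (b* ∪ d)a — 8 ε-transitions
  ((b* ∪ d)a)* — 12 ε-transitions
  bc — 0 ε-transitions
  (bc)* — 4 ε-transitions
  ((b* ∪ d)a)*(bc)*a — 16 ε-transitions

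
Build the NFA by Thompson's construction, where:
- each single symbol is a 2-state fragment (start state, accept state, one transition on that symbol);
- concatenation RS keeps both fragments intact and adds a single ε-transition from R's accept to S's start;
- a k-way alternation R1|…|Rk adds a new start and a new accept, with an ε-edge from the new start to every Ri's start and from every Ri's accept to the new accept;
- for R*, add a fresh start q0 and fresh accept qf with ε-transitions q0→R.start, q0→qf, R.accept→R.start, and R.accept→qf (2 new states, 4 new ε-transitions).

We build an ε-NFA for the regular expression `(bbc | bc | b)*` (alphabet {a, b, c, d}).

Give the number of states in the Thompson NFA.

16

Bottom-up over the parse tree:
Each of the 6 symbol leaves contributes a 2-state fragment.
  bbc : 6 states
  bc : 4 states
  bbc | bc | b : 14 states
  (bbc | bc | b)* : 16 states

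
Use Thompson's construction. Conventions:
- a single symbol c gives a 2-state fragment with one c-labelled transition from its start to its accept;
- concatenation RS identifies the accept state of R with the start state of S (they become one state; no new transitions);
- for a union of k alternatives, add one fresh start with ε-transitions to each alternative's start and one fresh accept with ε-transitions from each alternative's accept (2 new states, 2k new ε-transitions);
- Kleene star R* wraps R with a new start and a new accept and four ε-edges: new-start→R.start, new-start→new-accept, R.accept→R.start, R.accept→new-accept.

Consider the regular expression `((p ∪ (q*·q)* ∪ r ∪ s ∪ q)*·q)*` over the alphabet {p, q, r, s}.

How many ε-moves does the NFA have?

26

Building bottom-up:
Each of the 7 symbol leaves contributes 0 ε-transitions.
  q* — 4 ε-transitions
  q*·q — 4 ε-transitions
  (q*·q)* — 8 ε-transitions
  p ∪ (q*·q)* ∪ r ∪ s ∪ q — 18 ε-transitions
  (p ∪ (q*·q)* ∪ r ∪ s ∪ q)* — 22 ε-transitions
  (p ∪ (q*·q)* ∪ r ∪ s ∪ q)*·q — 22 ε-transitions
  ((p ∪ (q*·q)* ∪ r ∪ s ∪ q)*·q)* — 26 ε-transitions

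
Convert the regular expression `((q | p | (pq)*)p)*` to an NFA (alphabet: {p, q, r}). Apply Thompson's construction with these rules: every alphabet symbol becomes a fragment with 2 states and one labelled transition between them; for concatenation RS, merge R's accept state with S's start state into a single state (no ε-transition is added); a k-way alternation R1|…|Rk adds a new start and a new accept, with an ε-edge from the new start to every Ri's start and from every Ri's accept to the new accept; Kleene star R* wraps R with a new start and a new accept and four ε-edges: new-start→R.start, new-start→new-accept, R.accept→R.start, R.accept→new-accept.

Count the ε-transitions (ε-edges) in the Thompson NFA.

14

Bottom-up over the parse tree:
Each of the 5 symbol leaves contributes 0 ε-transitions.
  pq : 0 ε-transitions
  (pq)* : 4 ε-transitions
  q | p | (pq)* : 10 ε-transitions
  (q | p | (pq)*)p : 10 ε-transitions
  ((q | p | (pq)*)p)* : 14 ε-transitions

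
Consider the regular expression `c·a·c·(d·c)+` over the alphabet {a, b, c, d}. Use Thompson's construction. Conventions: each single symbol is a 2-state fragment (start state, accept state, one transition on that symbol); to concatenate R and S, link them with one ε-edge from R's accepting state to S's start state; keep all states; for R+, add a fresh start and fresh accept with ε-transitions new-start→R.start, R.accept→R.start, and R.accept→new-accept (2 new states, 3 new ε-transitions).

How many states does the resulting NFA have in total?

12

By structural recursion:
Each of the 5 symbol leaves contributes a 2-state fragment.
  d·c → 4 states
  (d·c)+ → 6 states
  c·a·c·(d·c)+ → 12 states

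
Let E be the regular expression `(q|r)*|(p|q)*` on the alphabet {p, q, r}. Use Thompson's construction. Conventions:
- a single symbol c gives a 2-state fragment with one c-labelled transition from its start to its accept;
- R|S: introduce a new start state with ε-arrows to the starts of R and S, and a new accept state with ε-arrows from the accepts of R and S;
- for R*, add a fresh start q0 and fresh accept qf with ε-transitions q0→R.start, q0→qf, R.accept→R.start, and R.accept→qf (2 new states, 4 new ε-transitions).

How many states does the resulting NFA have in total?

Per subexpression:
Each of the 4 symbol leaves contributes a 2-state fragment.
  q|r : 6 states
  (q|r)* : 8 states
  p|q : 6 states
  (p|q)* : 8 states
  (q|r)*|(p|q)* : 18 states

18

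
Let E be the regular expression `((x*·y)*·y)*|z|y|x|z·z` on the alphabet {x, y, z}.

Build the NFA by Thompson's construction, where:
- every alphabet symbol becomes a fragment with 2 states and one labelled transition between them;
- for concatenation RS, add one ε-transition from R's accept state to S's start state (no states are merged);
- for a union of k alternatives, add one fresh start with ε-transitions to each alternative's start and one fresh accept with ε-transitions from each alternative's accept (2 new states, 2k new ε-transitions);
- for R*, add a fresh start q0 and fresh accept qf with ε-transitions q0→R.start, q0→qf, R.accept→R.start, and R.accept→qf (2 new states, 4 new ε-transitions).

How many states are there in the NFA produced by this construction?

Bottom-up over the parse tree:
Each of the 8 symbol leaves contributes a 2-state fragment.
  x* → 4 states
  x*·y → 6 states
  (x*·y)* → 8 states
  (x*·y)*·y → 10 states
  ((x*·y)*·y)* → 12 states
  z·z → 4 states
  ((x*·y)*·y)*|z|y|x|z·z → 24 states

24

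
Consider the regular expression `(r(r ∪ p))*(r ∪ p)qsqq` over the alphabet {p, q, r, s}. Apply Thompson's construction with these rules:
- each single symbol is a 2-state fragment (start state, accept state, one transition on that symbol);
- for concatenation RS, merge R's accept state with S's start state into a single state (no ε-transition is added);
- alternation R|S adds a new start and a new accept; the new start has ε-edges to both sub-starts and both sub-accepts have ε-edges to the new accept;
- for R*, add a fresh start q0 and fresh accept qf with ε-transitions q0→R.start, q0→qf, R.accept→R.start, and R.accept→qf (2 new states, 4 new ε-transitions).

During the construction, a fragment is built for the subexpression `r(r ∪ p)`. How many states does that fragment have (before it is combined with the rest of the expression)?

Fragment for `r(r ∪ p)`:
Each of the 3 symbol leaves contributes a 2-state fragment.
  r ∪ p = 6 states
  r(r ∪ p) = 7 states

7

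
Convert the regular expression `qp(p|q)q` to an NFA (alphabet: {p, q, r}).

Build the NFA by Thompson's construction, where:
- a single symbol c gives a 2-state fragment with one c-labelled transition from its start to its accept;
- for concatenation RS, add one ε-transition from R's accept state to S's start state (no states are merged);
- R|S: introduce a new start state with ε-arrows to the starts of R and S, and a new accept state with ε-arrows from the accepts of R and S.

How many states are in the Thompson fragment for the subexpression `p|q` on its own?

Fragment for `p|q`:
Each of the 2 symbol leaves contributes a 2-state fragment.
  p|q — 6 states

6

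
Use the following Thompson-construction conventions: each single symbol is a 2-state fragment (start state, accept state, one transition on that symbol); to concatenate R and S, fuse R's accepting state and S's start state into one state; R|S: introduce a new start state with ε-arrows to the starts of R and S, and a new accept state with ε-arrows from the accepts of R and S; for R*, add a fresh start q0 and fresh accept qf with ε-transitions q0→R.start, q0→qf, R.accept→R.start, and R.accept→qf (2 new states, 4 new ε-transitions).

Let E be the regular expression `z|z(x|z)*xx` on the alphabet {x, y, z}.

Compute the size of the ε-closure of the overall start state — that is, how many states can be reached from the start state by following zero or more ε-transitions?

3

Work bottom-up. For each fragment F, track |ε-closure(F.start)| and whether F's accept lies in that closure (i.e. whether F accepts ε). A single-symbol fragment has closure size 1 and does not accept ε.
  x|z → new start ε-reaches every alternative's start; none of them accept ε, so the new accept is not reached: |ε-closure| = 1 + 1 + 1 = 3
  (x|z)* → the star's fresh start ε-reaches both the body's start and the fresh accept: |ε-closure| = 2 + 3 = 5
  z(x|z)*xx → same as the first factor's closure: |ε-closure| = 1
  z|z(x|z)*xx → |ε-closure| = 1 + 1 + 1 = 3 (the new accept is not ε-reachable since no branch accepts ε)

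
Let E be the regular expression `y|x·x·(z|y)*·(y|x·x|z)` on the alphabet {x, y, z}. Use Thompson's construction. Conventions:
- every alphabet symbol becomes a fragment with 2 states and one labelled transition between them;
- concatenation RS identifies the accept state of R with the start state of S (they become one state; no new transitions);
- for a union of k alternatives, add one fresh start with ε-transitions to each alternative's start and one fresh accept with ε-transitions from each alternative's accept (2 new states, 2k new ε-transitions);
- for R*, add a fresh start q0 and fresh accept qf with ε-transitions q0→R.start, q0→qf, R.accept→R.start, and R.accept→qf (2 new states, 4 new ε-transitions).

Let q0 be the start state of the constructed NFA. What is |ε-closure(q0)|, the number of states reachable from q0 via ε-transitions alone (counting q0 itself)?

3

Work bottom-up. For each fragment F, track |ε-closure(F.start)| and whether F's accept lies in that closure (i.e. whether F accepts ε). A single-symbol fragment has closure size 1 and does not accept ε.
  z|y : new start ε-reaches every alternative's start; none of them accept ε, so the new accept is not reached: |closure| = 1 + 1 + 1 = 3
  (z|y)* : the star's fresh start ε-reaches both the body's start and the fresh accept: |closure| = 2 + 3 = 5
  x·x : same as the first factor's closure: |closure| = 1
  y|x·x|z : new start ε-reaches every alternative's start; none of them accept ε, so the new accept is not reached: |closure| = 1 + 1 + 1 + 1 = 4
  x·x·(z|y)*·(y|x·x|z) : |closure| equals the left operand's closure size = 1 (its accept is not ε-reachable, so the closure stops there)
  y|x·x·(z|y)*·(y|x·x|z) : |closure| = 1 + 1 + 1 = 3 (the new accept is not ε-reachable since no branch accepts ε)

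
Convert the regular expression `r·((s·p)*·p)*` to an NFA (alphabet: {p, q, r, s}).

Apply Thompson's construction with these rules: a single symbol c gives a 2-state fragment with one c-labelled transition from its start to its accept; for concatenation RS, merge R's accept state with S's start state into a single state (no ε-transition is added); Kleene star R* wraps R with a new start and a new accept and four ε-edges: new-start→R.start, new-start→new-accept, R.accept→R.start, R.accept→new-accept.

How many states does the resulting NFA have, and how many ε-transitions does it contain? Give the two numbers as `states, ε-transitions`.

9, 8

Bottom-up over the parse tree:
Each of the 4 symbol leaves contributes 2 states and 0 ε-transitions.
  s·p = 3 states, 0 ε-transitions
  (s·p)* = 5 states, 4 ε-transitions
  (s·p)*·p = 6 states, 4 ε-transitions
  ((s·p)*·p)* = 8 states, 8 ε-transitions
  r·((s·p)*·p)* = 9 states, 8 ε-transitions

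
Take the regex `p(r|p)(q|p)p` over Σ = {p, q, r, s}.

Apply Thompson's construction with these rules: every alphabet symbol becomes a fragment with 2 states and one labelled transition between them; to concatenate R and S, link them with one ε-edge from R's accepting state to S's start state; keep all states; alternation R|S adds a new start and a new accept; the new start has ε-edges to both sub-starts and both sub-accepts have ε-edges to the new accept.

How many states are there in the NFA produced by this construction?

16

Recursing over subexpressions:
Each of the 6 symbol leaves contributes a 2-state fragment.
  r|p — 6 states
  q|p — 6 states
  p(r|p)(q|p)p — 16 states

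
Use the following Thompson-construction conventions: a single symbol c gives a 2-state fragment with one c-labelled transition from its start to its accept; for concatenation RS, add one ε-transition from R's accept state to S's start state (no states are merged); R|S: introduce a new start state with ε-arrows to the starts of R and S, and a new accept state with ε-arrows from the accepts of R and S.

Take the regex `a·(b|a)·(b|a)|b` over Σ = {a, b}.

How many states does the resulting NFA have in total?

Bottom-up over the parse tree:
Each of the 6 symbol leaves contributes a 2-state fragment.
  b|a → 6 states
  b|a → 6 states
  a·(b|a)·(b|a) → 14 states
  a·(b|a)·(b|a)|b → 18 states

18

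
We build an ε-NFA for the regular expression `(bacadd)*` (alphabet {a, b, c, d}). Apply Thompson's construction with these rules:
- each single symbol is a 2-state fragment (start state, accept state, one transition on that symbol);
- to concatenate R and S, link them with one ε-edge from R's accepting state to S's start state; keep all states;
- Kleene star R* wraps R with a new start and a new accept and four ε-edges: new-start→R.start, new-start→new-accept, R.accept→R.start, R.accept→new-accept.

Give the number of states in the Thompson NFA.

14

Bottom-up over the parse tree:
Each of the 6 symbol leaves contributes a 2-state fragment.
  bacadd → 12 states
  (bacadd)* → 14 states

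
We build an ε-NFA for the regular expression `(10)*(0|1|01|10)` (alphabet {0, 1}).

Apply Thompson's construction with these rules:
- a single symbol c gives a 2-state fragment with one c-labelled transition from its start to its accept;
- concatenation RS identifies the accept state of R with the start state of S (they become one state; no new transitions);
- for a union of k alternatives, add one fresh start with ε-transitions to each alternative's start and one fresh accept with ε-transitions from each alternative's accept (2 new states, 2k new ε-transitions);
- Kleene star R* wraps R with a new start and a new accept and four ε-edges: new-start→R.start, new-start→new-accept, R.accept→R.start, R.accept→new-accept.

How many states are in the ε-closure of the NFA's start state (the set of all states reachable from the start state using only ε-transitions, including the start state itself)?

7

Let C(F) = |ε-closure(F.start)| within fragment F, and note whether F accepts ε. Symbol fragments have C = 1 and do not accept ε. Then:
  10 — same as the first factor's closure: |ε-closure| = 1
  (10)* — the star's fresh start ε-reaches both the body's start and the fresh accept: |ε-closure| = 2 + 1 = 3
  01 — same as the first factor's closure: |ε-closure| = 1
  10 — same as the first factor's closure: |ε-closure| = 1
  0|1|01|10 — new start ε-reaches every alternative's start; none of them accept ε, so the new accept is not reached: |ε-closure| = 1 + 1 + 1 + 1 + 1 = 5
  (10)*(0|1|01|10) — the left operand accepts ε, so the closure extends into the next operand (the shared merged state is already counted); |ε-closure| = 3 + (5−1) = 7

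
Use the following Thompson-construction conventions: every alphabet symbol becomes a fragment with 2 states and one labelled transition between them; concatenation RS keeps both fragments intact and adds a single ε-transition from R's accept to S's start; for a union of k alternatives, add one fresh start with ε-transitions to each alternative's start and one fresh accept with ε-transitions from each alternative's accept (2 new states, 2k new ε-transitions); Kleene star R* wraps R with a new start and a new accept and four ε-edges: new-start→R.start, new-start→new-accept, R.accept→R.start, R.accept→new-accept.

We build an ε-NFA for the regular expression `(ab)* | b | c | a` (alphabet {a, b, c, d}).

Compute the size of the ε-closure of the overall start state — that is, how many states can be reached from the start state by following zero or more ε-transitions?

8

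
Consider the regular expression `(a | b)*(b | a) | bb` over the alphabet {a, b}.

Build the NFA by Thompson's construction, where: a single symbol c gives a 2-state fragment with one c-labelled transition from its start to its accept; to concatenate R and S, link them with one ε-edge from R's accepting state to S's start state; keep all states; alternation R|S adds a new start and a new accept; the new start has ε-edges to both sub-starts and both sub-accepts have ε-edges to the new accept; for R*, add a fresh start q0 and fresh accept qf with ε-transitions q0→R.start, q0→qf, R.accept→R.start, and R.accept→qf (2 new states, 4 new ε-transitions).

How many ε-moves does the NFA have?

18

Bottom-up over the parse tree:
Each of the 6 symbol leaves contributes 0 ε-transitions.
  a | b : 4 ε-transitions
  (a | b)* : 8 ε-transitions
  b | a : 4 ε-transitions
  (a | b)*(b | a) : 13 ε-transitions
  bb : 1 ε-transition
  (a | b)*(b | a) | bb : 18 ε-transitions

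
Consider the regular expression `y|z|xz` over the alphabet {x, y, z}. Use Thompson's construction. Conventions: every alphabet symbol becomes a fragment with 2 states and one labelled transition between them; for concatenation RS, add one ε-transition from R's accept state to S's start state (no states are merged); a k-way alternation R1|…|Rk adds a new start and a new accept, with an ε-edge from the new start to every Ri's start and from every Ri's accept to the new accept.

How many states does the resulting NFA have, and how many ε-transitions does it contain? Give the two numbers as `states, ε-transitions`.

10, 7

Recursing over subexpressions:
Each of the 4 symbol leaves contributes 2 states and 0 ε-transitions.
  xz → 4 states, 1 ε-transition
  y|z|xz → 10 states, 7 ε-transitions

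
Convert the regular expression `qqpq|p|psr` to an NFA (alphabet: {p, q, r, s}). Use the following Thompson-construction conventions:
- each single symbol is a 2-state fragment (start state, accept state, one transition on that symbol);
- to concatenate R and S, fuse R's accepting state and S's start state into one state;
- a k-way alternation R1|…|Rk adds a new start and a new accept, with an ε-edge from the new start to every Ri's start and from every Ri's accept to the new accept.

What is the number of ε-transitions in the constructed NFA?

6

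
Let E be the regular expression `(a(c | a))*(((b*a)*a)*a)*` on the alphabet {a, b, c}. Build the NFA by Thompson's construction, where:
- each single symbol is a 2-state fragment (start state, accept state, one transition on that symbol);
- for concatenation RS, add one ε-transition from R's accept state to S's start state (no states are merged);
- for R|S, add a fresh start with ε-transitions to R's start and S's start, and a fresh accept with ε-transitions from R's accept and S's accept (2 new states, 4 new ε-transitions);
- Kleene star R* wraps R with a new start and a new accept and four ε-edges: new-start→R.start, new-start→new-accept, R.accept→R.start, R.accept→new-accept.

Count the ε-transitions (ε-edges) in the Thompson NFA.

Building bottom-up:
Each of the 7 symbol leaves contributes 0 ε-transitions.
  c | a — 4 ε-transitions
  a(c | a) — 5 ε-transitions
  (a(c | a))* — 9 ε-transitions
  b* — 4 ε-transitions
  b*a — 5 ε-transitions
  (b*a)* — 9 ε-transitions
  (b*a)*a — 10 ε-transitions
  ((b*a)*a)* — 14 ε-transitions
  ((b*a)*a)*a — 15 ε-transitions
  (((b*a)*a)*a)* — 19 ε-transitions
  (a(c | a))*(((b*a)*a)*a)* — 29 ε-transitions

29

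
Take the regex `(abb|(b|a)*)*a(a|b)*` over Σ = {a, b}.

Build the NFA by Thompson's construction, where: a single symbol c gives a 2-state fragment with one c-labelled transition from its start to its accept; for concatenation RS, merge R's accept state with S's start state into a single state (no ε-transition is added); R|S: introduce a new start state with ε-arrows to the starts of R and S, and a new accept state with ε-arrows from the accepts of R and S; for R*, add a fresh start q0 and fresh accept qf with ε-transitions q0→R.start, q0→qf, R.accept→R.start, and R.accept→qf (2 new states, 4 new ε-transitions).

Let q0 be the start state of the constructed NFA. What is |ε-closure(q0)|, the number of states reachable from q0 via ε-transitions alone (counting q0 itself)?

10

Let C(F) = |ε-closure(F.start)| within fragment F, and note whether F accepts ε. Symbol fragments have C = 1 and do not accept ε. Then:
  abb → |ε-closure| equals the left operand's closure size = 1 (its accept is not ε-reachable, so the closure stops there)
  b|a → |ε-closure| = 1 + 1 + 1 = 3 (the new accept is not ε-reachable since no branch accepts ε)
  (b|a)* → new start has ε-edges to the inner start and to the new accept, so |ε-closure| = 2 + 3 = 5
  abb|(b|a)* → |ε-closure| = 1 (new start) + (1 + 5) + 1 (new accept, since some branch ε-reaches its own accept) = 8
  (abb|(b|a)*)* → new start has ε-edges to the inner start and to the new accept, so |ε-closure| = 2 + 8 = 10
  a|b → |ε-closure| = 1 + 1 + 1 = 3 (the new accept is not ε-reachable since no branch accepts ε)
  (a|b)* → new start has ε-edges to the inner start and to the new accept, so |ε-closure| = 2 + 3 = 5
  (abb|(b|a)*)*a(a|b)* → the left operand accepts ε, so the closure extends into the next operand (the shared merged state is already counted); |ε-closure| = 10 + (1−1) = 10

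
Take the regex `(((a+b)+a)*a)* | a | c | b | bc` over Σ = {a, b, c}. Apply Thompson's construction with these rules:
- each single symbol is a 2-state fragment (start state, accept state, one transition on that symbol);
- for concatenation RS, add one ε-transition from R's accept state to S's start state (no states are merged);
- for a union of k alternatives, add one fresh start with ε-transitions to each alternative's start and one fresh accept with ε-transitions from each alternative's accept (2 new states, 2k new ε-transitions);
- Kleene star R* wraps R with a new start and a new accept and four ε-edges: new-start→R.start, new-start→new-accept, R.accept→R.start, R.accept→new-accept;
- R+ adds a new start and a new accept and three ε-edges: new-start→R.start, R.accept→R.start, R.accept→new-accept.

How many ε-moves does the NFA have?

Building bottom-up:
Each of the 9 symbol leaves contributes 0 ε-transitions.
  a+ → 3 ε-transitions
  a+b → 4 ε-transitions
  (a+b)+ → 7 ε-transitions
  (a+b)+a → 8 ε-transitions
  ((a+b)+a)* → 12 ε-transitions
  ((a+b)+a)*a → 13 ε-transitions
  (((a+b)+a)*a)* → 17 ε-transitions
  bc → 1 ε-transition
  (((a+b)+a)*a)* | a | c | b | bc → 28 ε-transitions

28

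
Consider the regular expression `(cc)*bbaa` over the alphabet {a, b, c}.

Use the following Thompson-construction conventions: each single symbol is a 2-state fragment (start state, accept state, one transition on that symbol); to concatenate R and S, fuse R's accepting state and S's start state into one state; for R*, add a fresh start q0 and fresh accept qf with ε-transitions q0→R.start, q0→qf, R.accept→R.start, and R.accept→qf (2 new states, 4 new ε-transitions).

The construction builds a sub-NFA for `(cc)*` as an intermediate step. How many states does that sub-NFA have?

5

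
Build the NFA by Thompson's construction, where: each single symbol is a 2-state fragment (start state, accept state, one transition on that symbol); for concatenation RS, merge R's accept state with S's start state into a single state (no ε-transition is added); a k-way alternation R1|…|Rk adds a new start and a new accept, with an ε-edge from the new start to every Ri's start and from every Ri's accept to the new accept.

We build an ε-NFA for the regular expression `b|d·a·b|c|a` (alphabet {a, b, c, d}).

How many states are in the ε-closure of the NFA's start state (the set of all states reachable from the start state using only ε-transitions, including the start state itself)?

5

Work bottom-up. For each fragment F, track |ε-closure(F.start)| and whether F's accept lies in that closure (i.e. whether F accepts ε). A single-symbol fragment has closure size 1 and does not accept ε.
  d·a·b → |closure| equals the left operand's closure size = 1 (its accept is not ε-reachable, so the closure stops there)
  b|d·a·b|c|a → |closure| = 1 + 1 + 1 + 1 + 1 = 5 (the new accept is not ε-reachable since no branch accepts ε)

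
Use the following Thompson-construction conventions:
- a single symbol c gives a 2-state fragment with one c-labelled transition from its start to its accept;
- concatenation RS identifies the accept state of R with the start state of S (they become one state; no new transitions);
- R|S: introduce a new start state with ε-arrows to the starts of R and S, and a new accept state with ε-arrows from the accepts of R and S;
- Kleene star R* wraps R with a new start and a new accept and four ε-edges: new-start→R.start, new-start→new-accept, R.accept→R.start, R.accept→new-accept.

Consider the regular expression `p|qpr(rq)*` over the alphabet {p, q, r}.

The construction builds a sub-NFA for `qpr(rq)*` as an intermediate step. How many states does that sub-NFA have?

8

Fragment for `qpr(rq)*`:
Each of the 5 symbol leaves contributes a 2-state fragment.
  rq → 3 states
  (rq)* → 5 states
  qpr(rq)* → 8 states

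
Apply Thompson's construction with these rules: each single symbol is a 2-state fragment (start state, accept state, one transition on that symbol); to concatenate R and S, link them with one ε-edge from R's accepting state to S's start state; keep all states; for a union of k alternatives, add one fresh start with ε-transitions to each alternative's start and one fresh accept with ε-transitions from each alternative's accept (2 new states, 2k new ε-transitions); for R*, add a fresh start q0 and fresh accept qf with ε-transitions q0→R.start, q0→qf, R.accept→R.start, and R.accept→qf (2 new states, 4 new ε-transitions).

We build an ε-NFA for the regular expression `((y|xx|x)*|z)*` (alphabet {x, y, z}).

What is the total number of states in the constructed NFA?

18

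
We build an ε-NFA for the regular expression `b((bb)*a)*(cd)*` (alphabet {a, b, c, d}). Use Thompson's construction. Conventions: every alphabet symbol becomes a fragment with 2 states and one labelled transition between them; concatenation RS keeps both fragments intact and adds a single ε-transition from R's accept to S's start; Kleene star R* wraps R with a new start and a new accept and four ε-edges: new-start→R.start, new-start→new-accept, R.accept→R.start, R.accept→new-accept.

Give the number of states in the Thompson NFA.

Bottom-up over the parse tree:
Each of the 6 symbol leaves contributes a 2-state fragment.
  bb — 4 states
  (bb)* — 6 states
  (bb)*a — 8 states
  ((bb)*a)* — 10 states
  cd — 4 states
  (cd)* — 6 states
  b((bb)*a)*(cd)* — 18 states

18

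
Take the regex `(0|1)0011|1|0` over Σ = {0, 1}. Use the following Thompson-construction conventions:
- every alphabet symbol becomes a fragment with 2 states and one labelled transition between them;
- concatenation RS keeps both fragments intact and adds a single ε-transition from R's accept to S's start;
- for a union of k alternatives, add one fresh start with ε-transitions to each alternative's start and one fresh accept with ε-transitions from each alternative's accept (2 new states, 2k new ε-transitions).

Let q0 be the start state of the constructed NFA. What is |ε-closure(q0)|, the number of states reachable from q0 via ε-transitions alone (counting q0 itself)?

Let C(F) = |ε-closure(F.start)| within fragment F, and note whether F accepts ε. Symbol fragments have C = 1 and do not accept ε. Then:
  0|1 — new start ε-reaches every alternative's start; none of them accept ε, so the new accept is not reached: |ε-closure| = 1 + 1 + 1 = 3
  (0|1)0011 — |ε-closure| equals the left operand's closure size = 3 (its accept is not ε-reachable, so the closure stops there)
  (0|1)0011|1|0 — |ε-closure| = 1 + 3 + 1 + 1 = 6 (the new accept is not ε-reachable since no branch accepts ε)

6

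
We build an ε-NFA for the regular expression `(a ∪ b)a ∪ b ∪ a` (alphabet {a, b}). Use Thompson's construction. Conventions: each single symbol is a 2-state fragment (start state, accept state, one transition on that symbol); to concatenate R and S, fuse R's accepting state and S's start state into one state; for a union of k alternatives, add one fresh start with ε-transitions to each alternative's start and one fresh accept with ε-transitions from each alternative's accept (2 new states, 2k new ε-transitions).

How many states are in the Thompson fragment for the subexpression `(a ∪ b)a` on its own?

7

Fragment for `(a ∪ b)a`:
Each of the 3 symbol leaves contributes a 2-state fragment.
  a ∪ b = 6 states
  (a ∪ b)a = 7 states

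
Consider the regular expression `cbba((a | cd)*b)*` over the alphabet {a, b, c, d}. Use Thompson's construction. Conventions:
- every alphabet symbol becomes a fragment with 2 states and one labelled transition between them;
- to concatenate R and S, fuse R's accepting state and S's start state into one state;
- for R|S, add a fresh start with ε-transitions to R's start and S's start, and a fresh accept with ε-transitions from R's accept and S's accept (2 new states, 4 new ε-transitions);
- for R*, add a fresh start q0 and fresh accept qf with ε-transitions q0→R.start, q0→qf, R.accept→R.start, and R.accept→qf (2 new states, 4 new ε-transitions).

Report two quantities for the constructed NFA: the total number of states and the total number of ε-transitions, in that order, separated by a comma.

Recursing over subexpressions:
Each of the 8 symbol leaves contributes 2 states and 0 ε-transitions.
  cd — 3 states, 0 ε-transitions
  a | cd — 7 states, 4 ε-transitions
  (a | cd)* — 9 states, 8 ε-transitions
  (a | cd)*b — 10 states, 8 ε-transitions
  ((a | cd)*b)* — 12 states, 12 ε-transitions
  cbba((a | cd)*b)* — 16 states, 12 ε-transitions

16, 12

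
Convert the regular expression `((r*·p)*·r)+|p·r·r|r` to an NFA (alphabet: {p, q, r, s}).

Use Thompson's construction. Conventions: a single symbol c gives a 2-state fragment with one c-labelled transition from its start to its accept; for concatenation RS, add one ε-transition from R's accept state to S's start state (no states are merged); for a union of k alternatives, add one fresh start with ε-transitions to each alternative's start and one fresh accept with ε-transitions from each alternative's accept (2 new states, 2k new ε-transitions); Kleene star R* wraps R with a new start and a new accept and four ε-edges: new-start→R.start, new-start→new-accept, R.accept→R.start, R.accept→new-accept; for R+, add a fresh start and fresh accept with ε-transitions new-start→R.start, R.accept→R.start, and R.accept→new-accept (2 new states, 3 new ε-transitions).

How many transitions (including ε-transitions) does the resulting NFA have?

28

Recursing over subexpressions:
Each of the 7 symbol leaves contributes 1 transition (1 symbol, 0 ε).
  r* — 5 transitions (1 symbol, 4 ε)
  r*·p — 7 transitions (2 symbol, 5 ε)
  (r*·p)* — 11 transitions (2 symbol, 9 ε)
  (r*·p)*·r — 13 transitions (3 symbol, 10 ε)
  ((r*·p)*·r)+ — 16 transitions (3 symbol, 13 ε)
  p·r·r — 5 transitions (3 symbol, 2 ε)
  ((r*·p)*·r)+|p·r·r|r — 28 transitions (7 symbol, 21 ε)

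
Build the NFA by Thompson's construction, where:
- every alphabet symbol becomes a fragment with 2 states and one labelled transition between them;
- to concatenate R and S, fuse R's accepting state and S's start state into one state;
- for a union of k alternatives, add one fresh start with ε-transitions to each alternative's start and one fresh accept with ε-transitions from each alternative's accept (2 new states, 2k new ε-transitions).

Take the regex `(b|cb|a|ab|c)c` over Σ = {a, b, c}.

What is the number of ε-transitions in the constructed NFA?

Bottom-up over the parse tree:
Each of the 8 symbol leaves contributes 0 ε-transitions.
  cb = 0 ε-transitions
  ab = 0 ε-transitions
  b|cb|a|ab|c = 10 ε-transitions
  (b|cb|a|ab|c)c = 10 ε-transitions

10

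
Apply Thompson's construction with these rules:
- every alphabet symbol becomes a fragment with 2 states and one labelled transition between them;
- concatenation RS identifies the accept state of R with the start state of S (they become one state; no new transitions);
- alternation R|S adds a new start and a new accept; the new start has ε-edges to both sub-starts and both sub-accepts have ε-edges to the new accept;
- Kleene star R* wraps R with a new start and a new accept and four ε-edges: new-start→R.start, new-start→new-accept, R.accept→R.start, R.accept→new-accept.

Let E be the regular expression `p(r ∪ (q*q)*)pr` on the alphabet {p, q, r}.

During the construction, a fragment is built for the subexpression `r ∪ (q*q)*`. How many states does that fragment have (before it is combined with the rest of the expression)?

Fragment for `r ∪ (q*q)*`:
Each of the 3 symbol leaves contributes a 2-state fragment.
  q* — 4 states
  q*q — 5 states
  (q*q)* — 7 states
  r ∪ (q*q)* — 11 states

11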